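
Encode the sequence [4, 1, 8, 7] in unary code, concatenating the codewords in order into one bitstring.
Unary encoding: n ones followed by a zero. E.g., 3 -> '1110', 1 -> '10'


Encode each number as n ones followed by a terminating 0:
  4 -> 11110 (5 bits)
  1 -> 10 (2 bits)
  8 -> 111111110 (9 bits)
  7 -> 11111110 (8 bits)
Total length = 5 + 2 + 9 + 8 = 24 bits.

Unary([4, 1, 8, 7]) = 111101011111111011111110 (24 bits)


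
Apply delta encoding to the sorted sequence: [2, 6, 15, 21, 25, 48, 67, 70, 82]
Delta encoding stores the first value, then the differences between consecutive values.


First value: 2
Deltas:
  6 - 2 = 4
  15 - 6 = 9
  21 - 15 = 6
  25 - 21 = 4
  48 - 25 = 23
  67 - 48 = 19
  70 - 67 = 3
  82 - 70 = 12


Delta encoded: [2, 4, 9, 6, 4, 23, 19, 3, 12]


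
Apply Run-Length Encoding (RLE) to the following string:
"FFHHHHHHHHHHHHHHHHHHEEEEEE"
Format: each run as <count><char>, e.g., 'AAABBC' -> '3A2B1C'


Scanning runs left to right:
  i=0: run of 'F' x 2 -> '2F'
  i=2: run of 'H' x 18 -> '18H'
  i=20: run of 'E' x 6 -> '6E'

RLE = 2F18H6E


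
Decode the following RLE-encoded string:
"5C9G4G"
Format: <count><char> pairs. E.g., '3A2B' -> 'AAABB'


Expanding each <count><char> pair:
  5C -> 'CCCCC'
  9G -> 'GGGGGGGGG'
  4G -> 'GGGG'

Decoded = CCCCCGGGGGGGGGGGGG


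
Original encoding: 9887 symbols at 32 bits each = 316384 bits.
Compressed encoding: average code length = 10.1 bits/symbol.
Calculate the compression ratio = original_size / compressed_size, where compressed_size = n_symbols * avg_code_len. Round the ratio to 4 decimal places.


original_size = n_symbols * orig_bits = 9887 * 32 = 316384 bits
compressed_size = n_symbols * avg_code_len = 9887 * 10.1 = 99858.7 bits
ratio = original_size / compressed_size = 316384 / 99858.7 = 3.1683

Compression ratio = 3.1683


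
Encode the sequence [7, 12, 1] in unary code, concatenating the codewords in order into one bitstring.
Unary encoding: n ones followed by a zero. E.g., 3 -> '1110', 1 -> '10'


Encode each number as n ones followed by a terminating 0:
  7 -> 11111110 (8 bits)
  12 -> 1111111111110 (13 bits)
  1 -> 10 (2 bits)
Total length = 8 + 13 + 2 = 23 bits.

Unary([7, 12, 1]) = 11111110111111111111010 (23 bits)


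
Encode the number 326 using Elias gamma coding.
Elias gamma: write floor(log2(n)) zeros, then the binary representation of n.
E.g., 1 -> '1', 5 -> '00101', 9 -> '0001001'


num_bits = floor(log2(326)) + 1 = 9
leading_zeros = num_bits - 1 = 8
binary(326) = 101000110

Elias gamma(326) = '00000000' + '101000110' = 00000000101000110 (17 bits)


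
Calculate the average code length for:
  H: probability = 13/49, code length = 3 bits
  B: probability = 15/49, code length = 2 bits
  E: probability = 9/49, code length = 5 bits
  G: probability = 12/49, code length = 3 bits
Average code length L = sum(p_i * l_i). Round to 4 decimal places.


Weighted contributions p_i * l_i:
  H: (13/49) * 3 = 39/49
  B: (15/49) * 2 = 30/49
  E: (9/49) * 5 = 45/49
  G: (12/49) * 3 = 36/49
Sum = (39 + 30 + 45 + 36)/49 = 150/49

L = 150/49 = 3.0612 bits/symbol


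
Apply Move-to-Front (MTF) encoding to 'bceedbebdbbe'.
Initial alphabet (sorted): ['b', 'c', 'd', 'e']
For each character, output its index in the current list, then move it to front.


MTF encoding:
'b': index 0 in ['b', 'c', 'd', 'e'] -> ['b', 'c', 'd', 'e']
'c': index 1 in ['b', 'c', 'd', 'e'] -> ['c', 'b', 'd', 'e']
'e': index 3 in ['c', 'b', 'd', 'e'] -> ['e', 'c', 'b', 'd']
'e': index 0 in ['e', 'c', 'b', 'd'] -> ['e', 'c', 'b', 'd']
'd': index 3 in ['e', 'c', 'b', 'd'] -> ['d', 'e', 'c', 'b']
'b': index 3 in ['d', 'e', 'c', 'b'] -> ['b', 'd', 'e', 'c']
'e': index 2 in ['b', 'd', 'e', 'c'] -> ['e', 'b', 'd', 'c']
'b': index 1 in ['e', 'b', 'd', 'c'] -> ['b', 'e', 'd', 'c']
'd': index 2 in ['b', 'e', 'd', 'c'] -> ['d', 'b', 'e', 'c']
'b': index 1 in ['d', 'b', 'e', 'c'] -> ['b', 'd', 'e', 'c']
'b': index 0 in ['b', 'd', 'e', 'c'] -> ['b', 'd', 'e', 'c']
'e': index 2 in ['b', 'd', 'e', 'c'] -> ['e', 'b', 'd', 'c']


Output: [0, 1, 3, 0, 3, 3, 2, 1, 2, 1, 0, 2]


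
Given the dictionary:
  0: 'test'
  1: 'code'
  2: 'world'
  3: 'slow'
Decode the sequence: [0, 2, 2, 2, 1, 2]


Look up each index in the dictionary:
  0 -> 'test'
  2 -> 'world'
  2 -> 'world'
  2 -> 'world'
  1 -> 'code'
  2 -> 'world'

Decoded: "test world world world code world"


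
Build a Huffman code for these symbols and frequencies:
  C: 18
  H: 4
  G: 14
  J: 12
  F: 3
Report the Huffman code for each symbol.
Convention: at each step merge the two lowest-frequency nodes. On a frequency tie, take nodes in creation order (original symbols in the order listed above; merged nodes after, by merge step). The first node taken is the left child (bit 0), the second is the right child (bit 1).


Huffman tree construction:
Step 1: Merge F(3) + H(4) = 7
Step 2: Merge (F+H)(7) + J(12) = 19
Step 3: Merge G(14) + C(18) = 32
Step 4: Merge ((F+H)+J)(19) + (G+C)(32) = 51
Read each symbol's code off the tree from the root (left child = 0, right child = 1).

Codes:
  C: 11 (length 2)
  H: 001 (length 3)
  G: 10 (length 2)
  J: 01 (length 2)
  F: 000 (length 3)
Average code length: 109/51 = 2.1373 bits/symbol


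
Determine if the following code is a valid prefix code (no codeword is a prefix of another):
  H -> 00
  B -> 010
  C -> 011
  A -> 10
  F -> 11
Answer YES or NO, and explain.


Checking each pair (does one codeword prefix another?):
  H='00' vs B='010': no prefix
  H='00' vs C='011': no prefix
  H='00' vs A='10': no prefix
  H='00' vs F='11': no prefix
  B='010' vs H='00': no prefix
  B='010' vs C='011': no prefix
  B='010' vs A='10': no prefix
  B='010' vs F='11': no prefix
  C='011' vs H='00': no prefix
  C='011' vs B='010': no prefix
  C='011' vs A='10': no prefix
  C='011' vs F='11': no prefix
  A='10' vs H='00': no prefix
  A='10' vs B='010': no prefix
  A='10' vs C='011': no prefix
  A='10' vs F='11': no prefix
  F='11' vs H='00': no prefix
  F='11' vs B='010': no prefix
  F='11' vs C='011': no prefix
  F='11' vs A='10': no prefix
No violation found over all pairs.

YES -- this is a valid prefix code. No codeword is a prefix of any other codeword.


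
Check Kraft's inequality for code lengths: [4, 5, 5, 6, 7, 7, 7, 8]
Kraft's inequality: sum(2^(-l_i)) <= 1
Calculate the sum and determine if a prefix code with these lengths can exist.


Sum = 2^(-4) + 2^(-5) + 2^(-5) + 2^(-6) + 2^(-7) + 2^(-7) + 2^(-7) + 2^(-8)
    = 0.0625 + 0.03125 + 0.03125 + 0.015625 + 0.0078125 + 0.0078125 + 0.0078125 + 0.00390625
    = 43/256 = 0.16796875
Since 0.16796875 <= 1, Kraft's inequality IS satisfied.
A prefix code with these lengths CAN exist.

Kraft sum = 0.16796875. Satisfied.


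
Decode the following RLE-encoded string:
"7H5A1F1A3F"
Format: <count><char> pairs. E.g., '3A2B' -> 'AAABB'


Expanding each <count><char> pair:
  7H -> 'HHHHHHH'
  5A -> 'AAAAA'
  1F -> 'F'
  1A -> 'A'
  3F -> 'FFF'

Decoded = HHHHHHHAAAAAFAFFF


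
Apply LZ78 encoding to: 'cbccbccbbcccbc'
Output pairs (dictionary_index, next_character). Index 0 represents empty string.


LZ78 encoding steps:
Dictionary: {0: ''}
Step 1: w='' (idx 0), next='c' -> output (0, 'c'), add 'c' as idx 1
Step 2: w='' (idx 0), next='b' -> output (0, 'b'), add 'b' as idx 2
Step 3: w='c' (idx 1), next='c' -> output (1, 'c'), add 'cc' as idx 3
Step 4: w='b' (idx 2), next='c' -> output (2, 'c'), add 'bc' as idx 4
Step 5: w='c' (idx 1), next='b' -> output (1, 'b'), add 'cb' as idx 5
Step 6: w='bc' (idx 4), next='c' -> output (4, 'c'), add 'bcc' as idx 6
Step 7: w='cb' (idx 5), next='c' -> output (5, 'c'), add 'cbc' as idx 7


Encoded: [(0, 'c'), (0, 'b'), (1, 'c'), (2, 'c'), (1, 'b'), (4, 'c'), (5, 'c')]


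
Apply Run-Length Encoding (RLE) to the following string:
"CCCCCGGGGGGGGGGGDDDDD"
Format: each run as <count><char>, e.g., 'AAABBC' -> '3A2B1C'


Scanning runs left to right:
  i=0: run of 'C' x 5 -> '5C'
  i=5: run of 'G' x 11 -> '11G'
  i=16: run of 'D' x 5 -> '5D'

RLE = 5C11G5D


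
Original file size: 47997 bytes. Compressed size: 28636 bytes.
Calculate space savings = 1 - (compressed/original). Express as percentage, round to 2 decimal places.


ratio = compressed/original = 28636/47997 = 0.596621
savings = 1 - ratio = 1 - 0.596621 = 0.403379
as a percentage: 0.403379 * 100 = 40.34%

Space savings = 1 - 28636/47997 = 40.34%


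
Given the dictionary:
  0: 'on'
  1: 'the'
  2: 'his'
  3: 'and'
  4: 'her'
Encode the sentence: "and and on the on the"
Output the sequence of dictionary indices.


Look up each word in the dictionary:
  'and' -> 3
  'and' -> 3
  'on' -> 0
  'the' -> 1
  'on' -> 0
  'the' -> 1

Encoded: [3, 3, 0, 1, 0, 1]


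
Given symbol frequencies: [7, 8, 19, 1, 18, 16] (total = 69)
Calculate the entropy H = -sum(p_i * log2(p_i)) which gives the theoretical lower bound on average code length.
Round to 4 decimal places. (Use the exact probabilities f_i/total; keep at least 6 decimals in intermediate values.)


Per-symbol terms -p_i * log2(p_i) with p_i = f_i/69:
  p = 7/69 = 0.101449: log2(p) = -3.301170, -p*log2(p) = 0.334901
  p = 8/69 = 0.115942: log2(p) = -3.108524, -p*log2(p) = 0.360409
  p = 19/69 = 0.275362: log2(p) = -1.860597, -p*log2(p) = 0.512338
  p = 1/69 = 0.014493: log2(p) = -6.108524, -p*log2(p) = 0.088529
  p = 18/69 = 0.260870: log2(p) = -1.938599, -p*log2(p) = 0.505722
  p = 16/69 = 0.231884: log2(p) = -2.108524, -p*log2(p) = 0.488933
H = 0.334901 + 0.360409 + 0.512338 + 0.088529 + 0.505722 + 0.488933 = 2.290832

H = 2.2908 bits/symbol


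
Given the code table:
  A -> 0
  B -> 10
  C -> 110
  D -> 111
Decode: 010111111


Decoding:
0 -> A
10 -> B
111 -> D
111 -> D


Result: ABDD


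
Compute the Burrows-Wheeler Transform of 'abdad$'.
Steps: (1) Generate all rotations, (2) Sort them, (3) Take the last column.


Rotations (sorted):
  0: $abdad -> last char: d
  1: abdad$ -> last char: $
  2: ad$abd -> last char: d
  3: bdad$a -> last char: a
  4: d$abda -> last char: a
  5: dad$ab -> last char: b


BWT = d$daab


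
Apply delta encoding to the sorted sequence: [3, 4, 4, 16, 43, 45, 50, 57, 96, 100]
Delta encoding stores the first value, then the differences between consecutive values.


First value: 3
Deltas:
  4 - 3 = 1
  4 - 4 = 0
  16 - 4 = 12
  43 - 16 = 27
  45 - 43 = 2
  50 - 45 = 5
  57 - 50 = 7
  96 - 57 = 39
  100 - 96 = 4


Delta encoded: [3, 1, 0, 12, 27, 2, 5, 7, 39, 4]


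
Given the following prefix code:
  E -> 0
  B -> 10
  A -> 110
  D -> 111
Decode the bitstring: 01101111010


Decoding step by step:
Bits 0 -> E
Bits 110 -> A
Bits 111 -> D
Bits 10 -> B
Bits 10 -> B


Decoded message: EADBB


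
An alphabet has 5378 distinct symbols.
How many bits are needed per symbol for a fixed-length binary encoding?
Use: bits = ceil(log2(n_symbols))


log2(5378) = 12.3929
Bracket: 2^12 = 4096 < 5378 <= 2^13 = 8192
So ceil(log2(5378)) = 13

bits = ceil(log2(5378)) = ceil(12.3929) = 13 bits


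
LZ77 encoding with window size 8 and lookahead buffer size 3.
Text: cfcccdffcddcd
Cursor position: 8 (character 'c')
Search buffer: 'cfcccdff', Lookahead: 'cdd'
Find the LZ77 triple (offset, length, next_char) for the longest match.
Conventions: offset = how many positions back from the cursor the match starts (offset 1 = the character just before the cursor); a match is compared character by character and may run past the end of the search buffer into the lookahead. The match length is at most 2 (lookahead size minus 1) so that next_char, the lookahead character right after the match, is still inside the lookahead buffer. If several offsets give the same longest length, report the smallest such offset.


Try each offset into the search buffer:
  offset=1 (pos 7, char 'f'): match length 0
  offset=2 (pos 6, char 'f'): match length 0
  offset=3 (pos 5, char 'd'): match length 0
  offset=4 (pos 4, char 'c'): match length 2
  offset=5 (pos 3, char 'c'): match length 1
  offset=6 (pos 2, char 'c'): match length 1
  offset=7 (pos 1, char 'f'): match length 0
  offset=8 (pos 0, char 'c'): match length 1
Longest match has length 2 at offset 4.
next_char = character at position 8 + 2 = 10 -> 'd'

Best match: offset=4, length=2 (matching 'cd' starting at position 4)
LZ77 triple: (4, 2, 'd')


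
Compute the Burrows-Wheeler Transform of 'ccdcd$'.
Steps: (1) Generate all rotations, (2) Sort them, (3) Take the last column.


Rotations (sorted):
  0: $ccdcd -> last char: d
  1: ccdcd$ -> last char: $
  2: cd$ccd -> last char: d
  3: cdcd$c -> last char: c
  4: d$ccdc -> last char: c
  5: dcd$cc -> last char: c


BWT = d$dccc


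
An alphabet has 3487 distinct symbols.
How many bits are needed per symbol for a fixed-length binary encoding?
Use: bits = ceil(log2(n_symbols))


log2(3487) = 11.7678
Bracket: 2^11 = 2048 < 3487 <= 2^12 = 4096
So ceil(log2(3487)) = 12

bits = ceil(log2(3487)) = ceil(11.7678) = 12 bits


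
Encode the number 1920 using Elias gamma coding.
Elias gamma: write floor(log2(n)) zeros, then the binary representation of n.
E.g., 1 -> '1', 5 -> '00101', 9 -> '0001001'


num_bits = floor(log2(1920)) + 1 = 11
leading_zeros = num_bits - 1 = 10
binary(1920) = 11110000000

Elias gamma(1920) = '0000000000' + '11110000000' = 000000000011110000000 (21 bits)


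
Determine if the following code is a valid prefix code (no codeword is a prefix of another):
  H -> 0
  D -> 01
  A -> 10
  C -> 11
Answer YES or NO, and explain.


Checking each pair (does one codeword prefix another?):
  H='0' vs D='01': prefix -- VIOLATION

NO -- this is NOT a valid prefix code. H (0) is a prefix of D (01).


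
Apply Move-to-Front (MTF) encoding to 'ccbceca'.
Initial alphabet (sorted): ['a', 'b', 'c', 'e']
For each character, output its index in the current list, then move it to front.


MTF encoding:
'c': index 2 in ['a', 'b', 'c', 'e'] -> ['c', 'a', 'b', 'e']
'c': index 0 in ['c', 'a', 'b', 'e'] -> ['c', 'a', 'b', 'e']
'b': index 2 in ['c', 'a', 'b', 'e'] -> ['b', 'c', 'a', 'e']
'c': index 1 in ['b', 'c', 'a', 'e'] -> ['c', 'b', 'a', 'e']
'e': index 3 in ['c', 'b', 'a', 'e'] -> ['e', 'c', 'b', 'a']
'c': index 1 in ['e', 'c', 'b', 'a'] -> ['c', 'e', 'b', 'a']
'a': index 3 in ['c', 'e', 'b', 'a'] -> ['a', 'c', 'e', 'b']


Output: [2, 0, 2, 1, 3, 1, 3]


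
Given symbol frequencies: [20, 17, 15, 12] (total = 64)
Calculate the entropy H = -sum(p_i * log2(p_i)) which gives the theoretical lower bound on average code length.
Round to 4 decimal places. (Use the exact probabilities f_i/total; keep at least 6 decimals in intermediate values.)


Per-symbol terms -p_i * log2(p_i) with p_i = f_i/64:
  p = 20/64 = 0.312500: log2(p) = -1.678072, -p*log2(p) = 0.524397
  p = 17/64 = 0.265625: log2(p) = -1.912537, -p*log2(p) = 0.508018
  p = 15/64 = 0.234375: log2(p) = -2.093109, -p*log2(p) = 0.490573
  p = 12/64 = 0.187500: log2(p) = -2.415037, -p*log2(p) = 0.452820
H = 0.524397 + 0.508018 + 0.490573 + 0.452820 = 1.975808

H = 1.9758 bits/symbol


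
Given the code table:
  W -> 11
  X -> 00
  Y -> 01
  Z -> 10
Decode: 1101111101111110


Decoding:
11 -> W
01 -> Y
11 -> W
11 -> W
01 -> Y
11 -> W
11 -> W
10 -> Z


Result: WYWWYWWZ


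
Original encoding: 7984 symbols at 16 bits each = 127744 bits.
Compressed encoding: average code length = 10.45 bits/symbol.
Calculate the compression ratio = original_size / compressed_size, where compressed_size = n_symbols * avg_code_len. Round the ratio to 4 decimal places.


original_size = n_symbols * orig_bits = 7984 * 16 = 127744 bits
compressed_size = n_symbols * avg_code_len = 7984 * 10.45 = 83432.8 bits
ratio = original_size / compressed_size = 127744 / 83432.8 = 1.5311

Compression ratio = 1.5311


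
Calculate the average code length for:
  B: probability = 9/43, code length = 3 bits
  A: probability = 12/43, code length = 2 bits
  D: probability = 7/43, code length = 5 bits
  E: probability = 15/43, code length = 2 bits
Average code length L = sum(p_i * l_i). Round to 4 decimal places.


Weighted contributions p_i * l_i:
  B: (9/43) * 3 = 27/43
  A: (12/43) * 2 = 24/43
  D: (7/43) * 5 = 35/43
  E: (15/43) * 2 = 30/43
Sum = (27 + 24 + 35 + 30)/43 = 116/43

L = 116/43 = 2.6977 bits/symbol


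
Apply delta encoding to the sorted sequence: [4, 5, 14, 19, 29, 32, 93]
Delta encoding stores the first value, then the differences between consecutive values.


First value: 4
Deltas:
  5 - 4 = 1
  14 - 5 = 9
  19 - 14 = 5
  29 - 19 = 10
  32 - 29 = 3
  93 - 32 = 61


Delta encoded: [4, 1, 9, 5, 10, 3, 61]


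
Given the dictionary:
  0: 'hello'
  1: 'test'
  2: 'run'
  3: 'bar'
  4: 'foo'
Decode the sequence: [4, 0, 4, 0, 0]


Look up each index in the dictionary:
  4 -> 'foo'
  0 -> 'hello'
  4 -> 'foo'
  0 -> 'hello'
  0 -> 'hello'

Decoded: "foo hello foo hello hello"


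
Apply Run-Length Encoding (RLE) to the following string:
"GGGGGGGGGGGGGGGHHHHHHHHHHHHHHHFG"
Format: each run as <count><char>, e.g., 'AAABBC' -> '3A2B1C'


Scanning runs left to right:
  i=0: run of 'G' x 15 -> '15G'
  i=15: run of 'H' x 15 -> '15H'
  i=30: run of 'F' x 1 -> '1F'
  i=31: run of 'G' x 1 -> '1G'

RLE = 15G15H1F1G


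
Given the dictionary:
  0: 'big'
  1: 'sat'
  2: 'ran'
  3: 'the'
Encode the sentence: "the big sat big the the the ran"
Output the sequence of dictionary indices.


Look up each word in the dictionary:
  'the' -> 3
  'big' -> 0
  'sat' -> 1
  'big' -> 0
  'the' -> 3
  'the' -> 3
  'the' -> 3
  'ran' -> 2

Encoded: [3, 0, 1, 0, 3, 3, 3, 2]


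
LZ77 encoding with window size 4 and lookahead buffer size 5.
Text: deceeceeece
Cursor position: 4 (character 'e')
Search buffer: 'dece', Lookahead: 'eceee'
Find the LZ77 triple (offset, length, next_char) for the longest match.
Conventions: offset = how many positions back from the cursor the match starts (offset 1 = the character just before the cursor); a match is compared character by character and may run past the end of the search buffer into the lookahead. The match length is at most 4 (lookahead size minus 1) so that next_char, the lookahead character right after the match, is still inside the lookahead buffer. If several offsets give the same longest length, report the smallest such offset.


Try each offset into the search buffer:
  offset=1 (pos 3, char 'e'): match length 1
  offset=2 (pos 2, char 'c'): match length 0
  offset=3 (pos 1, char 'e'): match length 4
  offset=4 (pos 0, char 'd'): match length 0
Longest match has length 4 at offset 3.
next_char = character at position 4 + 4 = 8 -> 'e'

Best match: offset=3, length=4 (matching 'ecee' starting at position 1)
LZ77 triple: (3, 4, 'e')


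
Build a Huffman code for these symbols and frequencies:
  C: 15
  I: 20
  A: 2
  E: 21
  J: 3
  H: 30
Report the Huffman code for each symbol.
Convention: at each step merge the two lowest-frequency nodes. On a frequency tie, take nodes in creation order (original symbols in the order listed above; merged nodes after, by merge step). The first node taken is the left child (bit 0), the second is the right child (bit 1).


Huffman tree construction:
Step 1: Merge A(2) + J(3) = 5
Step 2: Merge (A+J)(5) + C(15) = 20
Step 3: Merge I(20) + ((A+J)+C)(20) = 40
Step 4: Merge E(21) + H(30) = 51
Step 5: Merge (I+((A+J)+C))(40) + (E+H)(51) = 91
Read each symbol's code off the tree from the root (left child = 0, right child = 1).

Codes:
  C: 011 (length 3)
  I: 00 (length 2)
  A: 0100 (length 4)
  E: 10 (length 2)
  J: 0101 (length 4)
  H: 11 (length 2)
Average code length: 207/91 = 2.2747 bits/symbol


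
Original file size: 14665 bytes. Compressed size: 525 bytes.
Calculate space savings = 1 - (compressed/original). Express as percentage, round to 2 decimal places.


ratio = compressed/original = 525/14665 = 0.0358
savings = 1 - ratio = 1 - 0.0358 = 0.9642
as a percentage: 0.9642 * 100 = 96.42%

Space savings = 1 - 525/14665 = 96.42%


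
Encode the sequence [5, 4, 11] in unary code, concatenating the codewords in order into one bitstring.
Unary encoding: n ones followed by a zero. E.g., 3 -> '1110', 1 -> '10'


Encode each number as n ones followed by a terminating 0:
  5 -> 111110 (6 bits)
  4 -> 11110 (5 bits)
  11 -> 111111111110 (12 bits)
Total length = 6 + 5 + 12 = 23 bits.

Unary([5, 4, 11]) = 11111011110111111111110 (23 bits)


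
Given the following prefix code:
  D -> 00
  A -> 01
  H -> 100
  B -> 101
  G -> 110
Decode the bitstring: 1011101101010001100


Decoding step by step:
Bits 101 -> B
Bits 110 -> G
Bits 110 -> G
Bits 101 -> B
Bits 00 -> D
Bits 01 -> A
Bits 100 -> H


Decoded message: BGGBDAH


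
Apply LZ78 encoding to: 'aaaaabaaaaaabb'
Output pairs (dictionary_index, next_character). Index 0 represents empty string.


LZ78 encoding steps:
Dictionary: {0: ''}
Step 1: w='' (idx 0), next='a' -> output (0, 'a'), add 'a' as idx 1
Step 2: w='a' (idx 1), next='a' -> output (1, 'a'), add 'aa' as idx 2
Step 3: w='aa' (idx 2), next='b' -> output (2, 'b'), add 'aab' as idx 3
Step 4: w='aa' (idx 2), next='a' -> output (2, 'a'), add 'aaa' as idx 4
Step 5: w='aaa' (idx 4), next='b' -> output (4, 'b'), add 'aaab' as idx 5
Step 6: w='' (idx 0), next='b' -> output (0, 'b'), add 'b' as idx 6


Encoded: [(0, 'a'), (1, 'a'), (2, 'b'), (2, 'a'), (4, 'b'), (0, 'b')]


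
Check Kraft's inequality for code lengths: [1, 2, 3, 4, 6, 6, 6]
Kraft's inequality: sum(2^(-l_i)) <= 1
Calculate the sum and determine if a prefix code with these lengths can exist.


Sum = 2^(-1) + 2^(-2) + 2^(-3) + 2^(-4) + 2^(-6) + 2^(-6) + 2^(-6)
    = 0.5 + 0.25 + 0.125 + 0.0625 + 0.015625 + 0.015625 + 0.015625
    = 63/64 = 0.984375
Since 0.984375 <= 1, Kraft's inequality IS satisfied.
A prefix code with these lengths CAN exist.

Kraft sum = 0.984375. Satisfied.


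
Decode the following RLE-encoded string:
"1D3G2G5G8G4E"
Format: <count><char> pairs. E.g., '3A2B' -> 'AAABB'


Expanding each <count><char> pair:
  1D -> 'D'
  3G -> 'GGG'
  2G -> 'GG'
  5G -> 'GGGGG'
  8G -> 'GGGGGGGG'
  4E -> 'EEEE'

Decoded = DGGGGGGGGGGGGGGGGGGEEEE


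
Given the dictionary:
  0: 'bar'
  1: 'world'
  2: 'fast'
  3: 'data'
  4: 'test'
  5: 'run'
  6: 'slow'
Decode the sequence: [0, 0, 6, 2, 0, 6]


Look up each index in the dictionary:
  0 -> 'bar'
  0 -> 'bar'
  6 -> 'slow'
  2 -> 'fast'
  0 -> 'bar'
  6 -> 'slow'

Decoded: "bar bar slow fast bar slow"


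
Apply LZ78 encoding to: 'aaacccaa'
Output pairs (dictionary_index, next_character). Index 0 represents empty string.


LZ78 encoding steps:
Dictionary: {0: ''}
Step 1: w='' (idx 0), next='a' -> output (0, 'a'), add 'a' as idx 1
Step 2: w='a' (idx 1), next='a' -> output (1, 'a'), add 'aa' as idx 2
Step 3: w='' (idx 0), next='c' -> output (0, 'c'), add 'c' as idx 3
Step 4: w='c' (idx 3), next='c' -> output (3, 'c'), add 'cc' as idx 4
Step 5: w='aa' (idx 2), end of input -> output (2, '')


Encoded: [(0, 'a'), (1, 'a'), (0, 'c'), (3, 'c'), (2, '')]


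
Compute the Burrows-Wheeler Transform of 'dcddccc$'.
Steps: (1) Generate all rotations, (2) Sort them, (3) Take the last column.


Rotations (sorted):
  0: $dcddccc -> last char: c
  1: c$dcddcc -> last char: c
  2: cc$dcddc -> last char: c
  3: ccc$dcdd -> last char: d
  4: cddccc$d -> last char: d
  5: dccc$dcd -> last char: d
  6: dcddccc$ -> last char: $
  7: ddccc$dc -> last char: c


BWT = cccddd$c


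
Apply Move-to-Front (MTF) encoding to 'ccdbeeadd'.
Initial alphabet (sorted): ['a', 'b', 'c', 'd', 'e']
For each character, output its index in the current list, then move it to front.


MTF encoding:
'c': index 2 in ['a', 'b', 'c', 'd', 'e'] -> ['c', 'a', 'b', 'd', 'e']
'c': index 0 in ['c', 'a', 'b', 'd', 'e'] -> ['c', 'a', 'b', 'd', 'e']
'd': index 3 in ['c', 'a', 'b', 'd', 'e'] -> ['d', 'c', 'a', 'b', 'e']
'b': index 3 in ['d', 'c', 'a', 'b', 'e'] -> ['b', 'd', 'c', 'a', 'e']
'e': index 4 in ['b', 'd', 'c', 'a', 'e'] -> ['e', 'b', 'd', 'c', 'a']
'e': index 0 in ['e', 'b', 'd', 'c', 'a'] -> ['e', 'b', 'd', 'c', 'a']
'a': index 4 in ['e', 'b', 'd', 'c', 'a'] -> ['a', 'e', 'b', 'd', 'c']
'd': index 3 in ['a', 'e', 'b', 'd', 'c'] -> ['d', 'a', 'e', 'b', 'c']
'd': index 0 in ['d', 'a', 'e', 'b', 'c'] -> ['d', 'a', 'e', 'b', 'c']


Output: [2, 0, 3, 3, 4, 0, 4, 3, 0]


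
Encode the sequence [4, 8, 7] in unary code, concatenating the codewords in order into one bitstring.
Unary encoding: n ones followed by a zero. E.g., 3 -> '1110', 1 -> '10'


Encode each number as n ones followed by a terminating 0:
  4 -> 11110 (5 bits)
  8 -> 111111110 (9 bits)
  7 -> 11111110 (8 bits)
Total length = 5 + 9 + 8 = 22 bits.

Unary([4, 8, 7]) = 1111011111111011111110 (22 bits)


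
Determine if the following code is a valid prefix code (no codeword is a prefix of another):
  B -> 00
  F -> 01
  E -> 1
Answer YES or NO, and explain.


Checking each pair (does one codeword prefix another?):
  B='00' vs F='01': no prefix
  B='00' vs E='1': no prefix
  F='01' vs B='00': no prefix
  F='01' vs E='1': no prefix
  E='1' vs B='00': no prefix
  E='1' vs F='01': no prefix
No violation found over all pairs.

YES -- this is a valid prefix code. No codeword is a prefix of any other codeword.


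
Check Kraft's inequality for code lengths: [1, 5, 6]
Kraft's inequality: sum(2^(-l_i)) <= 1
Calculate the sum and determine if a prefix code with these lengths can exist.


Sum = 2^(-1) + 2^(-5) + 2^(-6)
    = 0.5 + 0.03125 + 0.015625
    = 35/64 = 0.546875
Since 0.546875 <= 1, Kraft's inequality IS satisfied.
A prefix code with these lengths CAN exist.

Kraft sum = 0.546875. Satisfied.


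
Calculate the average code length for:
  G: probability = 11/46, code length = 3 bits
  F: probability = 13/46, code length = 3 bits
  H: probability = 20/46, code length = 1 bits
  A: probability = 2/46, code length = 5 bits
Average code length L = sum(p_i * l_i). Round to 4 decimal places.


Weighted contributions p_i * l_i:
  G: (11/46) * 3 = 33/46
  F: (13/46) * 3 = 39/46
  H: (20/46) * 1 = 20/46
  A: (2/46) * 5 = 10/46
Sum = (33 + 39 + 20 + 10)/46 = 102/46

L = 102/46 = 2.2174 bits/symbol


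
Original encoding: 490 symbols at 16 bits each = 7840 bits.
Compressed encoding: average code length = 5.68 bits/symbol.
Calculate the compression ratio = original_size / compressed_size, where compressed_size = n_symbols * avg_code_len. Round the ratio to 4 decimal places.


original_size = n_symbols * orig_bits = 490 * 16 = 7840 bits
compressed_size = n_symbols * avg_code_len = 490 * 5.68 = 2783.2 bits
ratio = original_size / compressed_size = 7840 / 2783.2 = 2.8169

Compression ratio = 2.8169


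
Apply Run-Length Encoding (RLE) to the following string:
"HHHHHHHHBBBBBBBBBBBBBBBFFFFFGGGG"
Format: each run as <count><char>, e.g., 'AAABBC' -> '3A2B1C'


Scanning runs left to right:
  i=0: run of 'H' x 8 -> '8H'
  i=8: run of 'B' x 15 -> '15B'
  i=23: run of 'F' x 5 -> '5F'
  i=28: run of 'G' x 4 -> '4G'

RLE = 8H15B5F4G


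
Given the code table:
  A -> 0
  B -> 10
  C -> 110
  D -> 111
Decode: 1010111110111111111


Decoding:
10 -> B
10 -> B
111 -> D
110 -> C
111 -> D
111 -> D
111 -> D


Result: BBDCDDD


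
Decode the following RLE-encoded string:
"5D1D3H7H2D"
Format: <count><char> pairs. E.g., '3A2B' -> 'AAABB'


Expanding each <count><char> pair:
  5D -> 'DDDDD'
  1D -> 'D'
  3H -> 'HHH'
  7H -> 'HHHHHHH'
  2D -> 'DD'

Decoded = DDDDDDHHHHHHHHHHDD


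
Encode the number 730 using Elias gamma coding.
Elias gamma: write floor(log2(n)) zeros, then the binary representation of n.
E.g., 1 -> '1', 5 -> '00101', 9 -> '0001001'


num_bits = floor(log2(730)) + 1 = 10
leading_zeros = num_bits - 1 = 9
binary(730) = 1011011010

Elias gamma(730) = '000000000' + '1011011010' = 0000000001011011010 (19 bits)


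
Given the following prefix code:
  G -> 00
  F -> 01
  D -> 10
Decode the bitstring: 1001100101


Decoding step by step:
Bits 10 -> D
Bits 01 -> F
Bits 10 -> D
Bits 01 -> F
Bits 01 -> F


Decoded message: DFDFF


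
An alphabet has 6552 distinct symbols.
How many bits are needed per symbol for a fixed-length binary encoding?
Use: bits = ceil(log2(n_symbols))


log2(6552) = 12.6777
Bracket: 2^12 = 4096 < 6552 <= 2^13 = 8192
So ceil(log2(6552)) = 13

bits = ceil(log2(6552)) = ceil(12.6777) = 13 bits


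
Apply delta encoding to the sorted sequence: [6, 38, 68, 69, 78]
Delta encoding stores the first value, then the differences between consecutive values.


First value: 6
Deltas:
  38 - 6 = 32
  68 - 38 = 30
  69 - 68 = 1
  78 - 69 = 9


Delta encoded: [6, 32, 30, 1, 9]


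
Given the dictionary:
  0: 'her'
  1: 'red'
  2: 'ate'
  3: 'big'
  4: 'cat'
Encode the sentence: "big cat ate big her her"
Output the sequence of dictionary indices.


Look up each word in the dictionary:
  'big' -> 3
  'cat' -> 4
  'ate' -> 2
  'big' -> 3
  'her' -> 0
  'her' -> 0

Encoded: [3, 4, 2, 3, 0, 0]


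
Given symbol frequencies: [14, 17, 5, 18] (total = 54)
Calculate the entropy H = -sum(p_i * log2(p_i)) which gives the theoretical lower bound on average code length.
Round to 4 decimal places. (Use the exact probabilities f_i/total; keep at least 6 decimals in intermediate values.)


Per-symbol terms -p_i * log2(p_i) with p_i = f_i/54:
  p = 14/54 = 0.259259: log2(p) = -1.947533, -p*log2(p) = 0.504916
  p = 17/54 = 0.314815: log2(p) = -1.667425, -p*log2(p) = 0.524930
  p = 5/54 = 0.092593: log2(p) = -3.432959, -p*log2(p) = 0.317867
  p = 18/54 = 0.333333: log2(p) = -1.584963, -p*log2(p) = 0.528321
H = 0.504916 + 0.524930 + 0.317867 + 0.528321 = 1.876034

H = 1.876 bits/symbol


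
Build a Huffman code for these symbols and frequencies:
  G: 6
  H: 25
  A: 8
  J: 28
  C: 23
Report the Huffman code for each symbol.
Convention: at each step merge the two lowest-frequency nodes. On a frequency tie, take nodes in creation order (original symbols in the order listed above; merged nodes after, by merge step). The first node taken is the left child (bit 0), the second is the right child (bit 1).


Huffman tree construction:
Step 1: Merge G(6) + A(8) = 14
Step 2: Merge (G+A)(14) + C(23) = 37
Step 3: Merge H(25) + J(28) = 53
Step 4: Merge ((G+A)+C)(37) + (H+J)(53) = 90
Read each symbol's code off the tree from the root (left child = 0, right child = 1).

Codes:
  G: 000 (length 3)
  H: 10 (length 2)
  A: 001 (length 3)
  J: 11 (length 2)
  C: 01 (length 2)
Average code length: 194/90 = 2.1556 bits/symbol


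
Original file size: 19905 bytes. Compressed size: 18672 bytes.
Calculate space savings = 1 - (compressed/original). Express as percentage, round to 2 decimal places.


ratio = compressed/original = 18672/19905 = 0.938056
savings = 1 - ratio = 1 - 0.938056 = 0.061944
as a percentage: 0.061944 * 100 = 6.19%

Space savings = 1 - 18672/19905 = 6.19%


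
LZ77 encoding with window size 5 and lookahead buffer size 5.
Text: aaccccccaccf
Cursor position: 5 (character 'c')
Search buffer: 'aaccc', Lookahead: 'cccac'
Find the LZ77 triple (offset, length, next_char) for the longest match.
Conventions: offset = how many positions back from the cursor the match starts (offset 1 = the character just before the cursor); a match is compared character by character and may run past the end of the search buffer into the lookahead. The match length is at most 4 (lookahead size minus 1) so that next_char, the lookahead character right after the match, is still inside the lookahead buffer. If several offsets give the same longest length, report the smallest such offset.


Try each offset into the search buffer:
  offset=1 (pos 4, char 'c'): match length 3
  offset=2 (pos 3, char 'c'): match length 3
  offset=3 (pos 2, char 'c'): match length 3
  offset=4 (pos 1, char 'a'): match length 0
  offset=5 (pos 0, char 'a'): match length 0
Longest match has length 3, found at offsets 1, 2, 3; take the smallest, offset 1.
next_char = character at position 5 + 3 = 8 -> 'a'

Best match: offset=1, length=3 (matching 'ccc' starting at position 4)
LZ77 triple: (1, 3, 'a')


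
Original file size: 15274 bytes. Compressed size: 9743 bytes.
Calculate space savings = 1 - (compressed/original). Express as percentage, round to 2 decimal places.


ratio = compressed/original = 9743/15274 = 0.637881
savings = 1 - ratio = 1 - 0.637881 = 0.362119
as a percentage: 0.362119 * 100 = 36.21%

Space savings = 1 - 9743/15274 = 36.21%


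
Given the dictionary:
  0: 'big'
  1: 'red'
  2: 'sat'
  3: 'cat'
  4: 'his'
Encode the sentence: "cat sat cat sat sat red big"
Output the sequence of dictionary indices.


Look up each word in the dictionary:
  'cat' -> 3
  'sat' -> 2
  'cat' -> 3
  'sat' -> 2
  'sat' -> 2
  'red' -> 1
  'big' -> 0

Encoded: [3, 2, 3, 2, 2, 1, 0]


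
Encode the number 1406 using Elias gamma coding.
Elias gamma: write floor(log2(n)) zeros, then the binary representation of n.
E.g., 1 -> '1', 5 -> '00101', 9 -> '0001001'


num_bits = floor(log2(1406)) + 1 = 11
leading_zeros = num_bits - 1 = 10
binary(1406) = 10101111110

Elias gamma(1406) = '0000000000' + '10101111110' = 000000000010101111110 (21 bits)


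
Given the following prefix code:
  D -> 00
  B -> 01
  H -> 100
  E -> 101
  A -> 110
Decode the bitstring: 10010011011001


Decoding step by step:
Bits 100 -> H
Bits 100 -> H
Bits 110 -> A
Bits 110 -> A
Bits 01 -> B


Decoded message: HHAAB


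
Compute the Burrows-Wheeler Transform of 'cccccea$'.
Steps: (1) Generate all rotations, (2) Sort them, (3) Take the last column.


Rotations (sorted):
  0: $cccccea -> last char: a
  1: a$ccccce -> last char: e
  2: cccccea$ -> last char: $
  3: ccccea$c -> last char: c
  4: cccea$cc -> last char: c
  5: ccea$ccc -> last char: c
  6: cea$cccc -> last char: c
  7: ea$ccccc -> last char: c


BWT = ae$ccccc


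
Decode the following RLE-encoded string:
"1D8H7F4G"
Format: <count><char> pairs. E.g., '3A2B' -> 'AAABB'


Expanding each <count><char> pair:
  1D -> 'D'
  8H -> 'HHHHHHHH'
  7F -> 'FFFFFFF'
  4G -> 'GGGG'

Decoded = DHHHHHHHHFFFFFFFGGGG


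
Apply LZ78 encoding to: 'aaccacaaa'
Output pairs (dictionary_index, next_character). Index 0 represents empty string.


LZ78 encoding steps:
Dictionary: {0: ''}
Step 1: w='' (idx 0), next='a' -> output (0, 'a'), add 'a' as idx 1
Step 2: w='a' (idx 1), next='c' -> output (1, 'c'), add 'ac' as idx 2
Step 3: w='' (idx 0), next='c' -> output (0, 'c'), add 'c' as idx 3
Step 4: w='ac' (idx 2), next='a' -> output (2, 'a'), add 'aca' as idx 4
Step 5: w='a' (idx 1), next='a' -> output (1, 'a'), add 'aa' as idx 5


Encoded: [(0, 'a'), (1, 'c'), (0, 'c'), (2, 'a'), (1, 'a')]


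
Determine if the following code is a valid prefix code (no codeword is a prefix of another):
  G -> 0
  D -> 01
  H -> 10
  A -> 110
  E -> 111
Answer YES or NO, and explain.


Checking each pair (does one codeword prefix another?):
  G='0' vs D='01': prefix -- VIOLATION

NO -- this is NOT a valid prefix code. G (0) is a prefix of D (01).


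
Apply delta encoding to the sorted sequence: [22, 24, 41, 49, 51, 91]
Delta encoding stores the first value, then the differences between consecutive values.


First value: 22
Deltas:
  24 - 22 = 2
  41 - 24 = 17
  49 - 41 = 8
  51 - 49 = 2
  91 - 51 = 40


Delta encoded: [22, 2, 17, 8, 2, 40]


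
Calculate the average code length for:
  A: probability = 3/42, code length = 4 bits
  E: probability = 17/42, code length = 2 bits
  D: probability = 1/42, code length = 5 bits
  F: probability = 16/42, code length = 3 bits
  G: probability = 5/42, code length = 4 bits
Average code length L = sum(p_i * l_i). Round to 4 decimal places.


Weighted contributions p_i * l_i:
  A: (3/42) * 4 = 12/42
  E: (17/42) * 2 = 34/42
  D: (1/42) * 5 = 5/42
  F: (16/42) * 3 = 48/42
  G: (5/42) * 4 = 20/42
Sum = (12 + 34 + 5 + 48 + 20)/42 = 119/42

L = 119/42 = 2.8333 bits/symbol


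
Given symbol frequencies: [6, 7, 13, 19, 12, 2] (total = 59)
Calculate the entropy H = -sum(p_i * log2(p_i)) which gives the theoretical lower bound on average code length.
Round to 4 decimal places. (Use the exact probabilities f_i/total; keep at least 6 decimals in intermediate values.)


Per-symbol terms -p_i * log2(p_i) with p_i = f_i/59:
  p = 6/59 = 0.101695: log2(p) = -3.297681, -p*log2(p) = 0.335357
  p = 7/59 = 0.118644: log2(p) = -3.075288, -p*log2(p) = 0.364865
  p = 13/59 = 0.220339: log2(p) = -2.182203, -p*log2(p) = 0.480824
  p = 19/59 = 0.322034: log2(p) = -1.634716, -p*log2(p) = 0.526434
  p = 12/59 = 0.203390: log2(p) = -2.297681, -p*log2(p) = 0.467325
  p = 2/59 = 0.033898: log2(p) = -4.882643, -p*log2(p) = 0.165513
H = 0.335357 + 0.364865 + 0.480824 + 0.526434 + 0.467325 + 0.165513 = 2.340318

H = 2.3403 bits/symbol


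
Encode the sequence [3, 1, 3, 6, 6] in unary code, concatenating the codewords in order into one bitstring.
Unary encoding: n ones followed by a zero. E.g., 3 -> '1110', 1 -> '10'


Encode each number as n ones followed by a terminating 0:
  3 -> 1110 (4 bits)
  1 -> 10 (2 bits)
  3 -> 1110 (4 bits)
  6 -> 1111110 (7 bits)
  6 -> 1111110 (7 bits)
Total length = 4 + 2 + 4 + 7 + 7 = 24 bits.

Unary([3, 1, 3, 6, 6]) = 111010111011111101111110 (24 bits)


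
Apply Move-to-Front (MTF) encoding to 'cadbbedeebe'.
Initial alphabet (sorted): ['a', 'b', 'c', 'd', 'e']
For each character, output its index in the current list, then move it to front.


MTF encoding:
'c': index 2 in ['a', 'b', 'c', 'd', 'e'] -> ['c', 'a', 'b', 'd', 'e']
'a': index 1 in ['c', 'a', 'b', 'd', 'e'] -> ['a', 'c', 'b', 'd', 'e']
'd': index 3 in ['a', 'c', 'b', 'd', 'e'] -> ['d', 'a', 'c', 'b', 'e']
'b': index 3 in ['d', 'a', 'c', 'b', 'e'] -> ['b', 'd', 'a', 'c', 'e']
'b': index 0 in ['b', 'd', 'a', 'c', 'e'] -> ['b', 'd', 'a', 'c', 'e']
'e': index 4 in ['b', 'd', 'a', 'c', 'e'] -> ['e', 'b', 'd', 'a', 'c']
'd': index 2 in ['e', 'b', 'd', 'a', 'c'] -> ['d', 'e', 'b', 'a', 'c']
'e': index 1 in ['d', 'e', 'b', 'a', 'c'] -> ['e', 'd', 'b', 'a', 'c']
'e': index 0 in ['e', 'd', 'b', 'a', 'c'] -> ['e', 'd', 'b', 'a', 'c']
'b': index 2 in ['e', 'd', 'b', 'a', 'c'] -> ['b', 'e', 'd', 'a', 'c']
'e': index 1 in ['b', 'e', 'd', 'a', 'c'] -> ['e', 'b', 'd', 'a', 'c']


Output: [2, 1, 3, 3, 0, 4, 2, 1, 0, 2, 1]


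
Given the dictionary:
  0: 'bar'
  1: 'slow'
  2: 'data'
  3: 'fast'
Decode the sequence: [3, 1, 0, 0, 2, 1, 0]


Look up each index in the dictionary:
  3 -> 'fast'
  1 -> 'slow'
  0 -> 'bar'
  0 -> 'bar'
  2 -> 'data'
  1 -> 'slow'
  0 -> 'bar'

Decoded: "fast slow bar bar data slow bar"


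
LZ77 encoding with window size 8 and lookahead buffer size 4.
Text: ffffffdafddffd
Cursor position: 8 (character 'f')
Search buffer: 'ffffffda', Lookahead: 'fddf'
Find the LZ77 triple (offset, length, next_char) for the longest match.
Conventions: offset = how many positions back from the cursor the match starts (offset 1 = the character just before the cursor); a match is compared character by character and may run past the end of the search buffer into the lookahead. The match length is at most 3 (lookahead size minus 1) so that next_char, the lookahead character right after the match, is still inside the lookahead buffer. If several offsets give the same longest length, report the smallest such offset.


Try each offset into the search buffer:
  offset=1 (pos 7, char 'a'): match length 0
  offset=2 (pos 6, char 'd'): match length 0
  offset=3 (pos 5, char 'f'): match length 2
  offset=4 (pos 4, char 'f'): match length 1
  offset=5 (pos 3, char 'f'): match length 1
  offset=6 (pos 2, char 'f'): match length 1
  offset=7 (pos 1, char 'f'): match length 1
  offset=8 (pos 0, char 'f'): match length 1
Longest match has length 2 at offset 3.
next_char = character at position 8 + 2 = 10 -> 'd'

Best match: offset=3, length=2 (matching 'fd' starting at position 5)
LZ77 triple: (3, 2, 'd')


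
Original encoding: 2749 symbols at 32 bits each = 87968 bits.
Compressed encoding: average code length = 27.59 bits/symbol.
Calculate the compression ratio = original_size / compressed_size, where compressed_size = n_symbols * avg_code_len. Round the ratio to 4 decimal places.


original_size = n_symbols * orig_bits = 2749 * 32 = 87968 bits
compressed_size = n_symbols * avg_code_len = 2749 * 27.59 = 75844.91 bits
ratio = original_size / compressed_size = 87968 / 75844.91 = 1.1598

Compression ratio = 1.1598


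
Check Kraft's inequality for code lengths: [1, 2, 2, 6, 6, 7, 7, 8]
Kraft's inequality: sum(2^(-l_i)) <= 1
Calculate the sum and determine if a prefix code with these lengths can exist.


Sum = 2^(-1) + 2^(-2) + 2^(-2) + 2^(-6) + 2^(-6) + 2^(-7) + 2^(-7) + 2^(-8)
    = 0.5 + 0.25 + 0.25 + 0.015625 + 0.015625 + 0.0078125 + 0.0078125 + 0.00390625
    = 269/256 = 1.05078125
Since 1.05078125 > 1, Kraft's inequality is NOT satisfied.
A prefix code with these lengths CANNOT exist.

Kraft sum = 1.05078125. Not satisfied.
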